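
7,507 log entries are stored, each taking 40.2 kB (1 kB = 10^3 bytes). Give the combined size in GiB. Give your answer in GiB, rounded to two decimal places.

0.28 GiB

Total = 7,507 × 40.2 kB = 301781.4 kB
= 301781.4 × 1,000 bytes = 301,781,400 bytes
1 GiB = 1,073,741,824 bytes
301,781,400 / 1,073,741,824 = 0.28 GiB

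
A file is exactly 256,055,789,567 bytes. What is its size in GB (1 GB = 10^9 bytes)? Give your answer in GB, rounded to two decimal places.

256,055,789,567 bytes given.
1 GB = 1,000,000,000 bytes
256,055,789,567 / 1,000,000,000 = 256.06 GB

256.06 GB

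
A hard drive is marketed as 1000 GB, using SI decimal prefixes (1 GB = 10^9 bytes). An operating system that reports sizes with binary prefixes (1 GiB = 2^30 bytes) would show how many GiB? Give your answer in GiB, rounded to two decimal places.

1000 GB × 1,000,000,000 bytes/GB = 1,000,000,000,000 bytes
1 GiB = 1,073,741,824 bytes
1,000,000,000,000 / 1,073,741,824 = 931.32 GiB

931.32 GiB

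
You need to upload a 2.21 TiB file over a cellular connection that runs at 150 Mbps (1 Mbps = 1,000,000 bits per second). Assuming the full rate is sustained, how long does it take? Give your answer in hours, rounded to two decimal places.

2.21 TiB = 2,429,920,697,384.96 bytes = 19,439,365,579,079.68 bits
150 Mbps = 150,000,000 bits/s
time = 19,439,365,579,079.68 / 150,000,000 = 129,595.7705 s
129,595.7705 s / 3600 = 36.00 hours

36.00 hours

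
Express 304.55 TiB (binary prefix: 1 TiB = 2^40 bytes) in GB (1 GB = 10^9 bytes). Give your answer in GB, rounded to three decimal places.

304.55 TiB = 304.55 × 2^40 bytes = 334,856,266,239,180.8 bytes
1 GB = 10^9 bytes = 1,000,000,000 bytes
334,856,266,239,180.8 / 1,000,000,000 = 334,856.266 GB

334,856.266 GB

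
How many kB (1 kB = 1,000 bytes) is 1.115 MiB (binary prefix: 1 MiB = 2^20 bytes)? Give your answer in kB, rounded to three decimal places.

1,169.162 kB

1.115 MiB × 1,048,576 bytes/MiB = 1,169,162.24 bytes
1 kB = 1,000 bytes
1,169,162.24 / 1,000 = 1,169.162 kB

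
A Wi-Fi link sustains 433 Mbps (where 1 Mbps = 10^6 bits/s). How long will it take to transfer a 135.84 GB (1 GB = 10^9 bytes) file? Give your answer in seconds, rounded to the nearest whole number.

135.84 GB = 135,840,000,000 bytes = 1,086,720,000,000 bits
433 Mbps = 433,000,000 bits/s
time = 1,086,720,000,000 / 433,000,000 = 2,510 s

2,510 seconds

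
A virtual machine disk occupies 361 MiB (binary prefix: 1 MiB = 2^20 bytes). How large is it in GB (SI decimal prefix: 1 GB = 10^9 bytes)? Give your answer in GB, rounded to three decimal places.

0.379 GB

361 MiB = 361 × 2^20 bytes = 378,535,936 bytes
1 GB = 1,000,000,000 bytes
378,535,936 / 1,000,000,000 = 0.379 GB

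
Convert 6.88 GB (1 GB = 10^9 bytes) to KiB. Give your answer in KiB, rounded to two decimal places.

6,718,750.00 KiB

6.88 GB × 1,000,000,000 bytes/GB = 6,880,000,000 bytes
1 KiB = 1,024 bytes
6,880,000,000 / 1,024 = 6,718,750.00 KiB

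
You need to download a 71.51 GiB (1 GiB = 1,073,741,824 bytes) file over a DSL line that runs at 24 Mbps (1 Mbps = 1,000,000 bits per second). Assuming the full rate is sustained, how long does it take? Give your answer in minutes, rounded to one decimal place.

426.6 minutes

71.51 GiB = 76,783,277,834.24 bytes = 614,266,222,673.92 bits
24 Mbps = 24,000,000 bits/s
time = 614,266,222,673.92 / 24,000,000 = 25,594.43 s
25,594.43 s / 60 = 426.6 minutes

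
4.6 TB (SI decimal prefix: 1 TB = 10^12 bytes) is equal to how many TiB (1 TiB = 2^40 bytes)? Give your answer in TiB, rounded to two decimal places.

4.18 TiB

4.6 TB = 4.6 × 10^12 bytes = 4,600,000,000,000 bytes
1 TiB = 2^40 bytes = 1,099,511,627,776 bytes
4,600,000,000,000 / 1,099,511,627,776 = 4.18 TiB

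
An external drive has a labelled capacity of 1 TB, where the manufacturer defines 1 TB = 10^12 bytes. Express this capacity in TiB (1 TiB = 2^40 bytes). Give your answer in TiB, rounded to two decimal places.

0.91 TiB

1 TB = 1 × 10^12 bytes = 1,000,000,000,000 bytes
1 TiB = 2^40 bytes = 1,099,511,627,776 bytes
1,000,000,000,000 / 1,099,511,627,776 = 0.91 TiB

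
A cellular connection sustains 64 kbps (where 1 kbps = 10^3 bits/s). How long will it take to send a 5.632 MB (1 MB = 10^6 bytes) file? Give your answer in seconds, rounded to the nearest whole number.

5.632 MB = 5,632,000 bytes = 45,056,000 bits
64 kbps = 64,000 bits/s
time = 45,056,000 / 64,000 = 704 s

704 seconds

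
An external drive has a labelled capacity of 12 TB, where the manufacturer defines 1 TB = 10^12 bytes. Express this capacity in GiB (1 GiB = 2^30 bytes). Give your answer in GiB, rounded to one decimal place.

11,175.9 GiB

12 TB = 12 × 10^12 bytes = 12,000,000,000,000 bytes
1 GiB = 1,073,741,824 bytes
12,000,000,000,000 / 1,073,741,824 = 11,175.9 GiB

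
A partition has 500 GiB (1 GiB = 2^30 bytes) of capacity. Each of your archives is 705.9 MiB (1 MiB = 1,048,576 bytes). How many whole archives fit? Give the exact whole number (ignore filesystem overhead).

Capacity: 500 GiB = 536,870,912,000 bytes
Per item: 705.9 MiB = 740,189,798.4 bytes
⌊536,870,912,000 / 740,189,798.4⌋ = 725

725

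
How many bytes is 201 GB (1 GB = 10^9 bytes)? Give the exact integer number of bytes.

201 × 1,000,000,000 = 201,000,000,000 bytes

201,000,000,000 bytes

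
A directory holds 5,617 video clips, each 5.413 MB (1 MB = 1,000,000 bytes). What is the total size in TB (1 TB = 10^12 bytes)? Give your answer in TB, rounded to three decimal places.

0.030 TB

Total = 5,617 × 5.413 MB = 30404.821 MB
= 30404.821 × 1,000,000 bytes = 30,404,821,000 bytes
1 TB = 1,000,000,000,000 bytes
30,404,821,000 / 1,000,000,000,000 = 0.030 TB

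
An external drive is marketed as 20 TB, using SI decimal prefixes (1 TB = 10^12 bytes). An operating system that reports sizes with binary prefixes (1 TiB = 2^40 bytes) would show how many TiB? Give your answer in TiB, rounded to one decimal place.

20 TB × 1,000,000,000,000 bytes/TB = 20,000,000,000,000 bytes
1 TiB = 2^40 bytes = 1,099,511,627,776 bytes
20,000,000,000,000 / 1,099,511,627,776 = 18.2 TiB

18.2 TiB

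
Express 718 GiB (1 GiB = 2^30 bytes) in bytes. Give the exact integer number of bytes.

770,946,629,632 bytes

718 × 1,073,741,824 = 770,946,629,632 bytes  (1 GiB = 2^30 bytes)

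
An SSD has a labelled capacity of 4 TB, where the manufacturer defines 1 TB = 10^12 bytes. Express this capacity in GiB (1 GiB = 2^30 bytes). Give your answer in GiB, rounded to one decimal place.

3,725.3 GiB

4 TB = 4 × 10^12 bytes = 4,000,000,000,000 bytes
1 GiB = 1,073,741,824 bytes
4,000,000,000,000 / 1,073,741,824 = 3,725.3 GiB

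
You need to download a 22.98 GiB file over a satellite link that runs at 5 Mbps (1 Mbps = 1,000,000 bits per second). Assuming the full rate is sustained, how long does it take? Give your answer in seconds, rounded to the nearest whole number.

39,479 seconds

22.98 GiB = 24,674,587,115.52 bytes = 197,396,696,924.16 bits
5 Mbps = 5,000,000 bits/s
time = 197,396,696,924.16 / 5,000,000 = 39,479 s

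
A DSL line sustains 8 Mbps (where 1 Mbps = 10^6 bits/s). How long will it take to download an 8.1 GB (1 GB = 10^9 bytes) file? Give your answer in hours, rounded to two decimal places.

8.1 GB = 8,100,000,000 bytes = 64,800,000,000 bits
8 Mbps = 8,000,000 bits/s
time = 64,800,000,000 / 8,000,000 = 8,100.0000 s
8,100.0000 s / 3600 = 2.25 hours

2.25 hours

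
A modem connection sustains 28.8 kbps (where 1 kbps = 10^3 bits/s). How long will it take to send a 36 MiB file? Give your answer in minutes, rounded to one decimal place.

174.8 minutes

36 MiB = 37,748,736 bytes = 301,989,888 bits
28.8 kbps = 28,800 bits/s
time = 301,989,888 / 28,800 = 10,485.76 s
10,485.76 s / 60 = 174.8 minutes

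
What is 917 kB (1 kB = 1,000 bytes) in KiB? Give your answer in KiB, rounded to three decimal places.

917 kB = 917 × 10^3 bytes = 917,000 bytes
1 KiB = 1,024 bytes
917,000 / 1,024 = 895.508 KiB

895.508 KiB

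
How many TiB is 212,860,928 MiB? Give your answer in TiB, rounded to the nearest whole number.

212,860,928 MiB = 212,860,928 × 2^20 bytes = 223,200,860,438,528 bytes
1 TiB = 1,099,511,627,776 bytes
223,200,860,438,528 / 1,099,511,627,776 = 203 TiB

203 TiB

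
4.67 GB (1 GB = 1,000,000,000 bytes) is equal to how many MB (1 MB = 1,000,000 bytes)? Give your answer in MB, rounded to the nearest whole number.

4,670 MB

4.67 GB = 4.67 × 10^9 bytes = 4,670,000,000 bytes
1 MB = 10^6 bytes = 1,000,000 bytes
4,670,000,000 / 1,000,000 = 4,670 MB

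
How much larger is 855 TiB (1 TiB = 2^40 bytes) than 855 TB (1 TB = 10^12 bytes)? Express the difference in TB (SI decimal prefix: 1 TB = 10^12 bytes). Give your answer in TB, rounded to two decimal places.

855 TiB = 855 × 1,099,511,627,776 = 940,082,441,748,480 bytes
855 TB = 855 × 1,000,000,000,000 = 855,000,000,000,000 bytes
difference = 85,082,441,748,480 bytes
85,082,441,748,480 / 1,000,000,000,000 = 85.08 TB

85.08 TB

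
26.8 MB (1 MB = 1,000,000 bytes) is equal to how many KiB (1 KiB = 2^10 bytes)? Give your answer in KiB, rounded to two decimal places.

26.8 MB = 26.8 × 10^6 bytes = 26,800,000 bytes
1 KiB = 2^10 bytes = 1,024 bytes
26,800,000 / 1,024 = 26,171.88 KiB

26,171.88 KiB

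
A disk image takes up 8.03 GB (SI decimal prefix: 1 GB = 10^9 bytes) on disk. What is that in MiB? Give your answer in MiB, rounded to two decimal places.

8.03 GB = 8.03 × 10^9 bytes = 8,030,000,000 bytes
1 MiB = 1,048,576 bytes
8,030,000,000 / 1,048,576 = 7,658.00 MiB

7,658.00 MiB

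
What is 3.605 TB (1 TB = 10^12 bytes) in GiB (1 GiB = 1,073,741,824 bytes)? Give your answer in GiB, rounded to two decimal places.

3,357.42 GiB

3.605 TB × 1,000,000,000,000 bytes/TB = 3,605,000,000,000 bytes
1 GiB = 1,073,741,824 bytes
3,605,000,000,000 / 1,073,741,824 = 3,357.42 GiB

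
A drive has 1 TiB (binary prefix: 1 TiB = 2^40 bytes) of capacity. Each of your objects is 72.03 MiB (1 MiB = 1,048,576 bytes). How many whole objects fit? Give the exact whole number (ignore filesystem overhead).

14,557

Capacity: 1 TiB = 1,099,511,627,776 bytes
Per item: 72.03 MiB = 75,528,929.28 bytes
⌊1,099,511,627,776 / 75,528,929.28⌋ = 14,557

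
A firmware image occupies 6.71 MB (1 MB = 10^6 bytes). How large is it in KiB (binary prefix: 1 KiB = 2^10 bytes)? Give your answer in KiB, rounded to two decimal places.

6.71 MB = 6.71 × 10^6 bytes = 6,710,000 bytes
1 KiB = 2^10 bytes = 1,024 bytes
6,710,000 / 1,024 = 6,552.73 KiB

6,552.73 KiB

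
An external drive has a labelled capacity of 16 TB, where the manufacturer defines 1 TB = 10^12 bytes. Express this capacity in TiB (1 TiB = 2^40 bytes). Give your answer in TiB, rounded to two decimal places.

14.55 TiB

16 TB = 16 × 10^12 bytes = 16,000,000,000,000 bytes
1 TiB = 2^40 bytes = 1,099,511,627,776 bytes
16,000,000,000,000 / 1,099,511,627,776 = 14.55 TiB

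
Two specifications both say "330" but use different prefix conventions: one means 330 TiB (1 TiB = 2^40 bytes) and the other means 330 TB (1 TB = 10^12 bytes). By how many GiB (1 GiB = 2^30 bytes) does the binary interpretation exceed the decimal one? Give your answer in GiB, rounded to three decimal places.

330 TiB = 330 × 1,099,511,627,776 = 362,838,837,166,080 bytes
330 TB = 330 × 1,000,000,000,000 = 330,000,000,000,000 bytes
difference = 32,838,837,166,080 bytes
32,838,837,166,080 / 1,073,741,824 = 30,583.550 GiB

30,583.550 GiB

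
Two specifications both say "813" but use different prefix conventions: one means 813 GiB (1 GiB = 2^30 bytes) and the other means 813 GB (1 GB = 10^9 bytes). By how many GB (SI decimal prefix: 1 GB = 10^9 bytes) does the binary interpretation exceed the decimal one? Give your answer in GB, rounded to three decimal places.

813 GiB = 813 × 1,073,741,824 = 872,952,102,912 bytes
813 GB = 813 × 1,000,000,000 = 813,000,000,000 bytes
difference = 59,952,102,912 bytes
59,952,102,912 / 1,000,000,000 = 59.952 GB

59.952 GB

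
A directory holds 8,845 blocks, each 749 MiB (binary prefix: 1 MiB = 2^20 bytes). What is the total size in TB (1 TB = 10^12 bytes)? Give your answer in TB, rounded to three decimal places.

Total = 8,845 × 749 MiB = 6,624,905 MiB
= 6,624,905 × 1,048,576 bytes = 6,946,716,385,280 bytes
1 TB = 1,000,000,000,000 bytes
6,946,716,385,280 / 1,000,000,000,000 = 6.947 TB

6.947 TB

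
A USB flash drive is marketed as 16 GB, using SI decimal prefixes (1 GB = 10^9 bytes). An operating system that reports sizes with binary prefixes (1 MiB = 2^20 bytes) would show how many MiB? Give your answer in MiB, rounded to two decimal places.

16 GB × 1,000,000,000 bytes/GB = 16,000,000,000 bytes
1 MiB = 2^20 bytes = 1,048,576 bytes
16,000,000,000 / 1,048,576 = 15,258.79 MiB

15,258.79 MiB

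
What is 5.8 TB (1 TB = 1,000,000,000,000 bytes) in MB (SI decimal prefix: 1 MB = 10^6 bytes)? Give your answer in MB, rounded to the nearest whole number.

5,800,000 MB

5.8 TB × 1,000,000,000,000 bytes/TB = 5,800,000,000,000 bytes
1 MB = 1,000,000 bytes
5,800,000,000,000 / 1,000,000 = 5,800,000 MB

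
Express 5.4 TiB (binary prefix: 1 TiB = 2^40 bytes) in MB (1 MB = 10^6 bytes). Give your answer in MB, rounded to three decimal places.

5.4 TiB × 1,099,511,627,776 bytes/TiB = 5,937,362,789,990.4 bytes
1 MB = 10^6 bytes = 1,000,000 bytes
5,937,362,789,990.4 / 1,000,000 = 5,937,362.790 MB

5,937,362.790 MB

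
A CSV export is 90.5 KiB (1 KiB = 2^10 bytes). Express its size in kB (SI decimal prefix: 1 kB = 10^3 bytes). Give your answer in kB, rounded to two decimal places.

92.67 kB

90.5 KiB = 90.5 × 2^10 bytes = 92,672 bytes
1 kB = 1,000 bytes
92,672 / 1,000 = 92.67 kB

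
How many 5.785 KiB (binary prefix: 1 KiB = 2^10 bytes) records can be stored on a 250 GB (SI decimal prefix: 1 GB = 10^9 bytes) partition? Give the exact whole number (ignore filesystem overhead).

Capacity: 250 GB = 250,000,000,000 bytes
Per item: 5.785 KiB = 5,923.84 bytes
⌊250,000,000,000 / 5,923.84⌋ = 42,202,355

42,202,355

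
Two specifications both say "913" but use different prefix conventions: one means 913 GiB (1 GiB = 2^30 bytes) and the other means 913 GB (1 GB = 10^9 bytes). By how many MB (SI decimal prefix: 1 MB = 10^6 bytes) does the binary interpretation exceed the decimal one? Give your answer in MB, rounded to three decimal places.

913 GiB = 913 × 1,073,741,824 = 980,326,285,312 bytes
913 GB = 913 × 1,000,000,000 = 913,000,000,000 bytes
difference = 67,326,285,312 bytes
67,326,285,312 / 1,000,000 = 67,326.285 MB

67,326.285 MB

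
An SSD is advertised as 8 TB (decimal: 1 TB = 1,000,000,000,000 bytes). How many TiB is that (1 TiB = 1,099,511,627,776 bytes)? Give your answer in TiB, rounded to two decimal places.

7.28 TiB

8 TB = 8 × 10^12 bytes = 8,000,000,000,000 bytes
1 TiB = 1,099,511,627,776 bytes
8,000,000,000,000 / 1,099,511,627,776 = 7.28 TiB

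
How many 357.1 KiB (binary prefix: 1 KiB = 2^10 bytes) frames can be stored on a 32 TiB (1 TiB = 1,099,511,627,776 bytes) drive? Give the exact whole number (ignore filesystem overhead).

96,218,813

Capacity: 32 TiB = 35,184,372,088,832 bytes
Per item: 357.1 KiB = 365,670.4 bytes
⌊35,184,372,088,832 / 365,670.4⌋ = 96,218,813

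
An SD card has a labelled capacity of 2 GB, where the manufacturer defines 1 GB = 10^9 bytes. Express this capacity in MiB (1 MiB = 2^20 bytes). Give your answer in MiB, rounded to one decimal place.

1,907.3 MiB

2 GB = 2 × 10^9 bytes = 2,000,000,000 bytes
1 MiB = 1,048,576 bytes
2,000,000,000 / 1,048,576 = 1,907.3 MiB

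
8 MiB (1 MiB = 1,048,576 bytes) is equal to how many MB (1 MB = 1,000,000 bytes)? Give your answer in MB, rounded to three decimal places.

8.389 MB

8 MiB = 8 × 2^20 bytes = 8,388,608 bytes
1 MB = 10^6 bytes = 1,000,000 bytes
8,388,608 / 1,000,000 = 8.389 MB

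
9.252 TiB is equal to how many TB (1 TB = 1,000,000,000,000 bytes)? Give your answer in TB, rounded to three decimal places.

10.173 TB

9.252 TiB × 1,099,511,627,776 bytes/TiB = 10,172,681,580,183.552 bytes
1 TB = 1,000,000,000,000 bytes
10,172,681,580,183.552 / 1,000,000,000,000 = 10.173 TB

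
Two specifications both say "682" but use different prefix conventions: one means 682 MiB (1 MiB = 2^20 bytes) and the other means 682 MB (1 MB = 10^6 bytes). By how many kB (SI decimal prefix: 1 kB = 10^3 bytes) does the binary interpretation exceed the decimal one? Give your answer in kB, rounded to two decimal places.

682 MiB = 682 × 1,048,576 = 715,128,832 bytes
682 MB = 682 × 1,000,000 = 682,000,000 bytes
difference = 33,128,832 bytes
33,128,832 / 1,000 = 33,128.83 kB

33,128.83 kB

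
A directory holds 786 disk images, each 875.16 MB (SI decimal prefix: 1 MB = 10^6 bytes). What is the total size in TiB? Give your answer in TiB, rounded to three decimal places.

Total = 786 × 875.16 MB = 687875.76 MB
= 687875.76 × 1,000,000 bytes = 687,875,760,000 bytes
1 TiB = 1,099,511,627,776 bytes
687,875,760,000 / 1,099,511,627,776 = 0.626 TiB

0.626 TiB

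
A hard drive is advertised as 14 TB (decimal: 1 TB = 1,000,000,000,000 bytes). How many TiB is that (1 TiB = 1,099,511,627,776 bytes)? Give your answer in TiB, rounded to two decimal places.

14 TB = 14 × 10^12 bytes = 14,000,000,000,000 bytes
1 TiB = 1,099,511,627,776 bytes
14,000,000,000,000 / 1,099,511,627,776 = 12.73 TiB

12.73 TiB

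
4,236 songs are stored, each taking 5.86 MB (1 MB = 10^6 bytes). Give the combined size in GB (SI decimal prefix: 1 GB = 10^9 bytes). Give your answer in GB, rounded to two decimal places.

Total = 4,236 × 5.86 MB = 24822.96 MB
= 24822.96 × 1,000,000 bytes = 24,822,960,000 bytes
1 GB = 1,000,000,000 bytes
24,822,960,000 / 1,000,000,000 = 24.82 GB

24.82 GB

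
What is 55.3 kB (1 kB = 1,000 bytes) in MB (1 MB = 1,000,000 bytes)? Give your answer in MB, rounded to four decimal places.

0.0553 MB

55.3 kB = 55.3 × 10^3 bytes = 55,300 bytes
1 MB = 1,000,000 bytes
55,300 / 1,000,000 = 0.0553 MB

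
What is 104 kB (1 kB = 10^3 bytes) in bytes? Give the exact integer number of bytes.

104 × 1,000 = 104,000 bytes  (1 kB = 10^3 bytes)

104,000 bytes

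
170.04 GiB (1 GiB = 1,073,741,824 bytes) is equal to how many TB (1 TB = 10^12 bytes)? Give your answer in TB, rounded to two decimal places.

0.18 TB

170.04 GiB × 1,073,741,824 bytes/GiB = 182,579,059,752.96 bytes
1 TB = 10^12 bytes = 1,000,000,000,000 bytes
182,579,059,752.96 / 1,000,000,000,000 = 0.18 TB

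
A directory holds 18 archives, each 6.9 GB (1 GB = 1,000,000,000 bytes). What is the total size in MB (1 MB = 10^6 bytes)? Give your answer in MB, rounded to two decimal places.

Total = 18 × 6.9 GB = 124.2 GB
= 124.2 × 1,000,000,000 bytes = 124,200,000,000 bytes
1 MB = 1,000,000 bytes
124,200,000,000 / 1,000,000 = 124,200.00 MB

124,200.00 MB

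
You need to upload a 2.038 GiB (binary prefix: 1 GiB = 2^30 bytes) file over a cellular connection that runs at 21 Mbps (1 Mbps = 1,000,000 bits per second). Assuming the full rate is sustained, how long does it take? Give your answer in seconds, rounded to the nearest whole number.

2.038 GiB = 2,188,285,837.312 bytes = 17,506,286,698.496 bits
21 Mbps = 21,000,000 bits/s
time = 17,506,286,698.496 / 21,000,000 = 834 s

834 seconds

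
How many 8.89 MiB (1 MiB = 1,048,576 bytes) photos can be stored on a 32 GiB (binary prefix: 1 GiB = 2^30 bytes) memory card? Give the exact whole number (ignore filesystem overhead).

3,685

Capacity: 32 GiB = 34,359,738,368 bytes
Per item: 8.89 MiB = 9,321,840.64 bytes
⌊34,359,738,368 / 9,321,840.64⌋ = 3,685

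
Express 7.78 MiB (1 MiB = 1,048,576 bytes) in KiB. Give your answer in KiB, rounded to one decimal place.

7,966.7 KiB

7.78 MiB = 7.78 × 2^20 bytes = 8,157,921.28 bytes
1 KiB = 1,024 bytes
8,157,921.28 / 1,024 = 7,966.7 KiB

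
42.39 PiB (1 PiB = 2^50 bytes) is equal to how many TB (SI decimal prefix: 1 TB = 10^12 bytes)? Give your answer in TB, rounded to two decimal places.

42.39 PiB = 42.39 × 2^50 bytes = 47,726,897,051,058,831.36 bytes
1 TB = 1,000,000,000,000 bytes
47,726,897,051,058,831.36 / 1,000,000,000,000 = 47,726.90 TB

47,726.90 TB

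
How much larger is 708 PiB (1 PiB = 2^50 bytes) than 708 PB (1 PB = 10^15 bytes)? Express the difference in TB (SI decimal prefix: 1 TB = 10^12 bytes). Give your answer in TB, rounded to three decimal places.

708 PiB = 708 × 1,125,899,906,842,624 = 797,137,134,044,577,792 bytes
708 PB = 708 × 1,000,000,000,000,000 = 708,000,000,000,000,000 bytes
difference = 89,137,134,044,577,792 bytes
89,137,134,044,577,792 / 1,000,000,000,000 = 89,137.134 TB

89,137.134 TB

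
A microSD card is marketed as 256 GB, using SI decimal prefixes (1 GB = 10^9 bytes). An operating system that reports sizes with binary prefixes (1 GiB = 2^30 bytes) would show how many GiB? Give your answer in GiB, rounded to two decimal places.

256 GB = 256 × 10^9 bytes = 256,000,000,000 bytes
1 GiB = 1,073,741,824 bytes
256,000,000,000 / 1,073,741,824 = 238.42 GiB

238.42 GiB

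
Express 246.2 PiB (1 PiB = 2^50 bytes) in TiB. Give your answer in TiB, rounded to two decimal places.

246.2 PiB = 246.2 × 2^50 bytes = 277,196,557,064,654,028.8 bytes
1 TiB = 2^40 bytes = 1,099,511,627,776 bytes
277,196,557,064,654,028.8 / 1,099,511,627,776 = 252,108.80 TiB

252,108.80 TiB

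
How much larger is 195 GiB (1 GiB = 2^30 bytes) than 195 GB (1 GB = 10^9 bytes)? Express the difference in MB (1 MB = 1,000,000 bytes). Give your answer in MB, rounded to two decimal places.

195 GiB = 195 × 1,073,741,824 = 209,379,655,680 bytes
195 GB = 195 × 1,000,000,000 = 195,000,000,000 bytes
difference = 14,379,655,680 bytes
14,379,655,680 / 1,000,000 = 14,379.66 MB

14,379.66 MB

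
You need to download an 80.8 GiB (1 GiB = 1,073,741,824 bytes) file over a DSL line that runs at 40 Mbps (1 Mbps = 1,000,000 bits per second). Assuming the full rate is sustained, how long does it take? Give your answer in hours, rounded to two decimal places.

4.82 hours

80.8 GiB = 86,758,339,379.2 bytes = 694,066,715,033.6 bits
40 Mbps = 40,000,000 bits/s
time = 694,066,715,033.6 / 40,000,000 = 17,351.6679 s
17,351.6679 s / 3600 = 4.82 hours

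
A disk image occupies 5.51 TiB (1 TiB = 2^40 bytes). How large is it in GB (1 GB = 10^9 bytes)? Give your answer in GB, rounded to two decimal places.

6,058.31 GB

5.51 TiB = 5.51 × 2^40 bytes = 6,058,309,069,045.76 bytes
1 GB = 1,000,000,000 bytes
6,058,309,069,045.76 / 1,000,000,000 = 6,058.31 GB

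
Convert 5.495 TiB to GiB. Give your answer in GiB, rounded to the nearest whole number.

5.495 TiB × 1,099,511,627,776 bytes/TiB = 6,041,816,394,629.12 bytes
1 GiB = 1,073,741,824 bytes
6,041,816,394,629.12 / 1,073,741,824 = 5,627 GiB

5,627 GiB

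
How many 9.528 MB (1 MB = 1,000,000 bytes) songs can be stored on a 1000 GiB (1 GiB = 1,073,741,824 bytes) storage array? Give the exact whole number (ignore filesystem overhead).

112,693

Capacity: 1000 GiB = 1,073,741,824,000 bytes
Per item: 9.528 MB = 9,528,000 bytes
⌊1,073,741,824,000 / 9,528,000⌋ = 112,693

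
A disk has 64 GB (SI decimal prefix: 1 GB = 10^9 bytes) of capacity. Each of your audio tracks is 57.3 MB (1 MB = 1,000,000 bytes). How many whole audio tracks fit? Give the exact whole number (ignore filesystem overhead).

Capacity: 64 GB = 64,000,000,000 bytes
Per item: 57.3 MB = 57,300,000 bytes
⌊64,000,000,000 / 57,300,000⌋ = 1,116

1,116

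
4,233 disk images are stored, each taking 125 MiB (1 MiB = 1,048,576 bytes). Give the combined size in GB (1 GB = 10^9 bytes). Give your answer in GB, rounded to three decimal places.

554.828 GB

Total = 4,233 × 125 MiB = 529,125 MiB
= 529,125 × 1,048,576 bytes = 554,827,776,000 bytes
1 GB = 1,000,000,000 bytes
554,827,776,000 / 1,000,000,000 = 554.828 GB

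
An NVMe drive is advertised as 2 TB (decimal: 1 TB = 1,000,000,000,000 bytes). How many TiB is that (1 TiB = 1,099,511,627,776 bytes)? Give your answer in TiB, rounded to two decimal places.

2 TB = 2 × 10^12 bytes = 2,000,000,000,000 bytes
1 TiB = 2^40 bytes = 1,099,511,627,776 bytes
2,000,000,000,000 / 1,099,511,627,776 = 1.82 TiB

1.82 TiB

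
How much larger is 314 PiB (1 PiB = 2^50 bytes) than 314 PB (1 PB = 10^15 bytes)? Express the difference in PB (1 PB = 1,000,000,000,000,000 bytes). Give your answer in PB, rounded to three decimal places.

39.533 PB

314 PiB = 314 × 1,125,899,906,842,624 = 353,532,570,748,583,936 bytes
314 PB = 314 × 1,000,000,000,000,000 = 314,000,000,000,000,000 bytes
difference = 39,532,570,748,583,936 bytes
39,532,570,748,583,936 / 1,000,000,000,000,000 = 39.533 PB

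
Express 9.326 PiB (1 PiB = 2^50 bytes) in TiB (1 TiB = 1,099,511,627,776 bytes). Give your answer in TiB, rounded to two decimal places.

9.326 PiB × 1,125,899,906,842,624 bytes/PiB = 10,500,142,531,214,311.424 bytes
1 TiB = 2^40 bytes = 1,099,511,627,776 bytes
10,500,142,531,214,311.424 / 1,099,511,627,776 = 9,549.82 TiB

9,549.82 TiB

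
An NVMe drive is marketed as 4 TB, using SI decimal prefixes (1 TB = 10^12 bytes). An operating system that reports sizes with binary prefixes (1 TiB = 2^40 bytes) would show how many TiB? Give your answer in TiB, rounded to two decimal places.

3.64 TiB

4 TB = 4 × 10^12 bytes = 4,000,000,000,000 bytes
1 TiB = 2^40 bytes = 1,099,511,627,776 bytes
4,000,000,000,000 / 1,099,511,627,776 = 3.64 TiB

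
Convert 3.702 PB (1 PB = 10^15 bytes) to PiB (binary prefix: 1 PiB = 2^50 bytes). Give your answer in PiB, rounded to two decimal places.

3.702 PB = 3.702 × 10^15 bytes = 3,702,000,000,000,000 bytes
1 PiB = 2^50 bytes = 1,125,899,906,842,624 bytes
3,702,000,000,000,000 / 1,125,899,906,842,624 = 3.29 PiB

3.29 PiB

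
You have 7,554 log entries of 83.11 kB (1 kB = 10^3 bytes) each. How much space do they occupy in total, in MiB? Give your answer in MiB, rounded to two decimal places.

598.73 MiB

Total = 7,554 × 83.11 kB = 627812.94 kB
= 627812.94 × 1,000 bytes = 627,812,940 bytes
1 MiB = 1,048,576 bytes
627,812,940 / 1,048,576 = 598.73 MiB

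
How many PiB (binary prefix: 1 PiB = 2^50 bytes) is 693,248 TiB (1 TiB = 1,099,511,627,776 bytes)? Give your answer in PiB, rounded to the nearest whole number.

677 PiB

693,248 TiB = 693,248 × 2^40 bytes = 762,234,236,932,456,448 bytes
1 PiB = 2^50 bytes = 1,125,899,906,842,624 bytes
762,234,236,932,456,448 / 1,125,899,906,842,624 = 677 PiB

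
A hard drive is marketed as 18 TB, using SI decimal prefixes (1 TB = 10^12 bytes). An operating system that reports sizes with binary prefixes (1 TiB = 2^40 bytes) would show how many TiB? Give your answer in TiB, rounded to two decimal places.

16.37 TiB

18 TB × 1,000,000,000,000 bytes/TB = 18,000,000,000,000 bytes
1 TiB = 1,099,511,627,776 bytes
18,000,000,000,000 / 1,099,511,627,776 = 16.37 TiB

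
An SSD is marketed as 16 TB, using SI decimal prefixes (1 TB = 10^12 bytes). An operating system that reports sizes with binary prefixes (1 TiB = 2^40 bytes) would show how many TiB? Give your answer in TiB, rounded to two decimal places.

14.55 TiB

16 TB × 1,000,000,000,000 bytes/TB = 16,000,000,000,000 bytes
1 TiB = 2^40 bytes = 1,099,511,627,776 bytes
16,000,000,000,000 / 1,099,511,627,776 = 14.55 TiB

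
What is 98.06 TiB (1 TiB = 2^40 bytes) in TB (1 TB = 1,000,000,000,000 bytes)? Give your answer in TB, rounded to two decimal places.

98.06 TiB = 98.06 × 2^40 bytes = 107,818,110,219,714.56 bytes
1 TB = 1,000,000,000,000 bytes
107,818,110,219,714.56 / 1,000,000,000,000 = 107.82 TB

107.82 TB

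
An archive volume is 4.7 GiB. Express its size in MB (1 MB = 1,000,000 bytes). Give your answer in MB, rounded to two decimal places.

5,046.59 MB

4.7 GiB = 4.7 × 2^30 bytes = 5,046,586,572.8 bytes
1 MB = 10^6 bytes = 1,000,000 bytes
5,046,586,572.8 / 1,000,000 = 5,046.59 MB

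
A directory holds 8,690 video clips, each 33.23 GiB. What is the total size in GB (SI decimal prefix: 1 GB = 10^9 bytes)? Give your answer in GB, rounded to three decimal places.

Total = 8,690 × 33.23 GiB = 288768.7 GiB
= 288768.7 × 1,073,741,824 bytes = 310,063,030,652,108.8 bytes
1 GB = 1,000,000,000 bytes
310,063,030,652,108.8 / 1,000,000,000 = 310,063.031 GB

310,063.031 GB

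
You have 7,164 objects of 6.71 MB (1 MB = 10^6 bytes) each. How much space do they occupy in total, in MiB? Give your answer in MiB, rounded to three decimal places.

Total = 7,164 × 6.71 MB = 48070.44 MB
= 48070.44 × 1,000,000 bytes = 48,070,440,000 bytes
1 MiB = 1,048,576 bytes
48,070,440,000 / 1,048,576 = 45,843.544 MiB

45,843.544 MiB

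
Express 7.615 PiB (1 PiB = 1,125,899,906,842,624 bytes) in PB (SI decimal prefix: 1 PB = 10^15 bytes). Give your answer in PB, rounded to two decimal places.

7.615 PiB × 1,125,899,906,842,624 bytes/PiB = 8,573,727,790,606,581.76 bytes
1 PB = 10^15 bytes = 1,000,000,000,000,000 bytes
8,573,727,790,606,581.76 / 1,000,000,000,000,000 = 8.57 PB

8.57 PB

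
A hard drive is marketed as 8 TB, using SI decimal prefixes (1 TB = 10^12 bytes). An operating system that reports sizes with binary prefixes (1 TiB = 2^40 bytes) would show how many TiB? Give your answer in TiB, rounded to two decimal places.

7.28 TiB

8 TB × 1,000,000,000,000 bytes/TB = 8,000,000,000,000 bytes
1 TiB = 1,099,511,627,776 bytes
8,000,000,000,000 / 1,099,511,627,776 = 7.28 TiB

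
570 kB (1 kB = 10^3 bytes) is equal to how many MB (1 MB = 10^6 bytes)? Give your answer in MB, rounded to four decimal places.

570 kB = 570 × 10^3 bytes = 570,000 bytes
1 MB = 10^6 bytes = 1,000,000 bytes
570,000 / 1,000,000 = 0.5700 MB

0.5700 MB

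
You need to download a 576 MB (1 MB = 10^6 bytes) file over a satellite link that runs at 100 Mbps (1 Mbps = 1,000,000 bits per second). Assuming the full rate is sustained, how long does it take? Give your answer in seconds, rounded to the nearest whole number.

576 MB = 576,000,000 bytes = 4,608,000,000 bits
100 Mbps = 100,000,000 bits/s
time = 4,608,000,000 / 100,000,000 = 46 s

46 seconds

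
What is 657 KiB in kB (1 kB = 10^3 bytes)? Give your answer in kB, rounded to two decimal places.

672.77 kB

657 KiB = 657 × 2^10 bytes = 672,768 bytes
1 kB = 10^3 bytes = 1,000 bytes
672,768 / 1,000 = 672.77 kB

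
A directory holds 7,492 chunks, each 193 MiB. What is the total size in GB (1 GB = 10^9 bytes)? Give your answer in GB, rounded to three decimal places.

1,516.195 GB

Total = 7,492 × 193 MiB = 1,445,956 MiB
= 1,445,956 × 1,048,576 bytes = 1,516,194,758,656 bytes
1 GB = 1,000,000,000 bytes
1,516,194,758,656 / 1,000,000,000 = 1,516.195 GB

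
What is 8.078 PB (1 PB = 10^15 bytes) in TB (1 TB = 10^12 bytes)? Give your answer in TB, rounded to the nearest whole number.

8.078 PB × 1,000,000,000,000,000 bytes/PB = 8,078,000,000,000,000 bytes
1 TB = 10^12 bytes = 1,000,000,000,000 bytes
8,078,000,000,000,000 / 1,000,000,000,000 = 8,078 TB

8,078 TB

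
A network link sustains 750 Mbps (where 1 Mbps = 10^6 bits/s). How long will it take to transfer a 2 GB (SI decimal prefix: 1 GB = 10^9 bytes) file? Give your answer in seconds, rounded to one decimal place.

21.3 seconds

2 GB = 2,000,000,000 bytes = 16,000,000,000 bits
750 Mbps = 750,000,000 bits/s
time = 16,000,000,000 / 750,000,000 = 21.3 s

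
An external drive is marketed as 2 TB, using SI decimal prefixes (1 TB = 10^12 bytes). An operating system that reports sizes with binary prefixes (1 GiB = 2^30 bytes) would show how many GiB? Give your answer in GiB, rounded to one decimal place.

1,862.6 GiB

2 TB = 2 × 10^12 bytes = 2,000,000,000,000 bytes
1 GiB = 1,073,741,824 bytes
2,000,000,000,000 / 1,073,741,824 = 1,862.6 GiB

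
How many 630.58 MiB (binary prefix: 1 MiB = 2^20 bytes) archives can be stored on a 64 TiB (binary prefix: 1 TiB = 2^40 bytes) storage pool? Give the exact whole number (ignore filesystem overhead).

Capacity: 64 TiB = 70,368,744,177,664 bytes
Per item: 630.58 MiB = 661,211,054.08 bytes
⌊70,368,744,177,664 / 661,211,054.08⌋ = 106,424

106,424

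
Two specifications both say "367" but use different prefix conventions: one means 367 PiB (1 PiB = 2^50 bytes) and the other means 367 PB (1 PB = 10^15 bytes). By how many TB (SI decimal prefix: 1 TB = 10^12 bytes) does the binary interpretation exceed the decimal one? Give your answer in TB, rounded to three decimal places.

367 PiB = 367 × 1,125,899,906,842,624 = 413,205,265,811,243,008 bytes
367 PB = 367 × 1,000,000,000,000,000 = 367,000,000,000,000,000 bytes
difference = 46,205,265,811,243,008 bytes
46,205,265,811,243,008 / 1,000,000,000,000 = 46,205.266 TB

46,205.266 TB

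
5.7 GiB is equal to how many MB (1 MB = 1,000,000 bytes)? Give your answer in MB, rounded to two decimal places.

6,120.33 MB

5.7 GiB × 1,073,741,824 bytes/GiB = 6,120,328,396.8 bytes
1 MB = 10^6 bytes = 1,000,000 bytes
6,120,328,396.8 / 1,000,000 = 6,120.33 MB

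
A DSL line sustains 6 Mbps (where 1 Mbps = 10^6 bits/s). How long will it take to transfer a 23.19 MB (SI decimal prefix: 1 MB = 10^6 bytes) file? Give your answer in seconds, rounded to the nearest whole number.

31 seconds

23.19 MB = 23,190,000 bytes = 185,520,000 bits
6 Mbps = 6,000,000 bits/s
time = 185,520,000 / 6,000,000 = 31 s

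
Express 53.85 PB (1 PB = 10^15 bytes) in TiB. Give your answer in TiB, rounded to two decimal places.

53.85 PB × 1,000,000,000,000,000 bytes/PB = 53,850,000,000,000,000 bytes
1 TiB = 2^40 bytes = 1,099,511,627,776 bytes
53,850,000,000,000,000 / 1,099,511,627,776 = 48,976.29 TiB

48,976.29 TiB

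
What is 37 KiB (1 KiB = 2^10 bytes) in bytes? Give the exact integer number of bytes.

37,888 bytes

37 × 1,024 = 37,888 bytes  (1 KiB = 2^10 bytes)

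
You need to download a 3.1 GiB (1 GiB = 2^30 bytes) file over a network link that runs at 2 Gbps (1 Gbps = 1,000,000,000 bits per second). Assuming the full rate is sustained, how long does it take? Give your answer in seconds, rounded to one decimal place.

13.3 seconds

3.1 GiB = 3,328,599,654.4 bytes = 26,628,797,235.2 bits
2 Gbps = 2,000,000,000 bits/s
time = 26,628,797,235.2 / 2,000,000,000 = 13.3 s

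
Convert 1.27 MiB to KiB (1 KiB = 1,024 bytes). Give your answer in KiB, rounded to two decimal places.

1,300.48 KiB

1.27 MiB × 1,048,576 bytes/MiB = 1,331,691.52 bytes
1 KiB = 1,024 bytes
1,331,691.52 / 1,024 = 1,300.48 KiB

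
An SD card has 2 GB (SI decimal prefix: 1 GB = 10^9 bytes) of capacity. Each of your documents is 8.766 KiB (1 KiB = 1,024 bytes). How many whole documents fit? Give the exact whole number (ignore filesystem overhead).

Capacity: 2 GB = 2,000,000,000 bytes
Per item: 8.766 KiB = 8,976.384 bytes
⌊2,000,000,000 / 8,976.384⌋ = 222,806

222,806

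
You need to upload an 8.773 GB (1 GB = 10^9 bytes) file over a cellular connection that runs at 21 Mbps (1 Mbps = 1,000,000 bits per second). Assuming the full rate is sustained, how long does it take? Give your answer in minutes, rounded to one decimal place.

55.7 minutes

8.773 GB = 8,773,000,000 bytes = 70,184,000,000 bits
21 Mbps = 21,000,000 bits/s
time = 70,184,000,000 / 21,000,000 = 3,342.10 s
3,342.10 s / 60 = 55.7 minutes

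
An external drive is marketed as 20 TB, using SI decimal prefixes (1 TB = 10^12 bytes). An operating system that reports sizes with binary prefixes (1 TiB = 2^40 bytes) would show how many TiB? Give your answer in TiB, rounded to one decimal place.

18.2 TiB

20 TB = 20 × 10^12 bytes = 20,000,000,000,000 bytes
1 TiB = 1,099,511,627,776 bytes
20,000,000,000,000 / 1,099,511,627,776 = 18.2 TiB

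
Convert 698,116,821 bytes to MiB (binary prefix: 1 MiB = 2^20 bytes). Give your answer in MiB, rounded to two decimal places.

698,116,821 bytes given.
1 MiB = 1,048,576 bytes
698,116,821 / 1,048,576 = 665.78 MiB

665.78 MiB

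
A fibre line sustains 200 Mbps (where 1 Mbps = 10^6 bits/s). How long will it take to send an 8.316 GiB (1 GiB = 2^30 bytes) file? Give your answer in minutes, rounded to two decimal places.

5.95 minutes

8.316 GiB = 8,929,237,008.384 bytes = 71,433,896,067.072 bits
200 Mbps = 200,000,000 bits/s
time = 71,433,896,067.072 / 200,000,000 = 357.169 s
357.169 s / 60 = 5.95 minutes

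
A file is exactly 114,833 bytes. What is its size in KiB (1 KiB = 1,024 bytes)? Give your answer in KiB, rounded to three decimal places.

112.142 KiB

114,833 bytes given.
1 KiB = 1,024 bytes
114,833 / 1,024 = 112.142 KiB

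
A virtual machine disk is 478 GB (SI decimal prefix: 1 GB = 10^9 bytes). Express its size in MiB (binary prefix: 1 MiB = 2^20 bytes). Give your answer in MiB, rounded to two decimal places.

478 GB × 1,000,000,000 bytes/GB = 478,000,000,000 bytes
1 MiB = 1,048,576 bytes
478,000,000,000 / 1,048,576 = 455,856.32 MiB

455,856.32 MiB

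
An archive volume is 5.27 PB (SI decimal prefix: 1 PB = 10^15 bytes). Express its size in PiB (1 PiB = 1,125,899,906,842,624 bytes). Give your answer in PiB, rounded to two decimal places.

4.68 PiB

5.27 PB = 5.27 × 10^15 bytes = 5,270,000,000,000,000 bytes
1 PiB = 2^50 bytes = 1,125,899,906,842,624 bytes
5,270,000,000,000,000 / 1,125,899,906,842,624 = 4.68 PiB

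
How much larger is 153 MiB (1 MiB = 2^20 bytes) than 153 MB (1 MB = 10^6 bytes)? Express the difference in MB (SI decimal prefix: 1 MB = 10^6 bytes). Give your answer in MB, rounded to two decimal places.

153 MiB = 153 × 1,048,576 = 160,432,128 bytes
153 MB = 153 × 1,000,000 = 153,000,000 bytes
difference = 7,432,128 bytes
7,432,128 / 1,000,000 = 7.43 MB

7.43 MB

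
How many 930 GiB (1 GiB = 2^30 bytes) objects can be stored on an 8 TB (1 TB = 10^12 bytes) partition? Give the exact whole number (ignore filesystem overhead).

8

Capacity: 8 TB = 8,000,000,000,000 bytes
Per item: 930 GiB = 998,579,896,320 bytes
⌊8,000,000,000,000 / 998,579,896,320⌋ = 8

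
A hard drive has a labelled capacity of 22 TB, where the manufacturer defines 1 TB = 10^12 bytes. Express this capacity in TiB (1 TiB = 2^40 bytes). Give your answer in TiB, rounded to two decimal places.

20.01 TiB

22 TB = 22 × 10^12 bytes = 22,000,000,000,000 bytes
1 TiB = 2^40 bytes = 1,099,511,627,776 bytes
22,000,000,000,000 / 1,099,511,627,776 = 20.01 TiB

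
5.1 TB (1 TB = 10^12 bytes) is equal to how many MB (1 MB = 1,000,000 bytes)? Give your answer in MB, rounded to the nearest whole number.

5.1 TB × 1,000,000,000,000 bytes/TB = 5,100,000,000,000 bytes
1 MB = 10^6 bytes = 1,000,000 bytes
5,100,000,000,000 / 1,000,000 = 5,100,000 MB

5,100,000 MB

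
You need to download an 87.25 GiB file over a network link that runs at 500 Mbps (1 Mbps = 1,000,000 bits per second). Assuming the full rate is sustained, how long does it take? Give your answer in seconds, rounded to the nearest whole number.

1,499 seconds

87.25 GiB = 93,683,974,144 bytes = 749,471,793,152 bits
500 Mbps = 500,000,000 bits/s
time = 749,471,793,152 / 500,000,000 = 1,499 s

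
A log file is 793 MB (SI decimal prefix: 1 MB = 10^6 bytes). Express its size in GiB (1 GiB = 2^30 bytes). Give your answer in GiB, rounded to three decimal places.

0.739 GiB

793 MB = 793 × 10^6 bytes = 793,000,000 bytes
1 GiB = 2^30 bytes = 1,073,741,824 bytes
793,000,000 / 1,073,741,824 = 0.739 GiB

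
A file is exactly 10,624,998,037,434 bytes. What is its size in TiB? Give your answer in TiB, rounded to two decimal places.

10,624,998,037,434 bytes given.
1 TiB = 2^40 bytes = 1,099,511,627,776 bytes
10,624,998,037,434 / 1,099,511,627,776 = 9.66 TiB

9.66 TiB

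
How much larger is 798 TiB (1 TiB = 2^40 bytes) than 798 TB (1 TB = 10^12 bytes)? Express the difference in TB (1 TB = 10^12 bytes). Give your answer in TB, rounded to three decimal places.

79.410 TB

798 TiB = 798 × 1,099,511,627,776 = 877,410,278,965,248 bytes
798 TB = 798 × 1,000,000,000,000 = 798,000,000,000,000 bytes
difference = 79,410,278,965,248 bytes
79,410,278,965,248 / 1,000,000,000,000 = 79.410 TB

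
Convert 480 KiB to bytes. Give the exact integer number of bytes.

491,520 bytes

480 × 1,024 = 491,520 bytes  (1 KiB = 2^10 bytes)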